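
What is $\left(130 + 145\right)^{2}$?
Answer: $75625$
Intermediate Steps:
$\left(130 + 145\right)^{2} = 275^{2} = 75625$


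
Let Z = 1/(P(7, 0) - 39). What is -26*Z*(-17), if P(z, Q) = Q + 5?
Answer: -13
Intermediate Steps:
P(z, Q) = 5 + Q
Z = -1/34 (Z = 1/((5 + 0) - 39) = 1/(5 - 39) = 1/(-34) = -1/34 ≈ -0.029412)
-26*Z*(-17) = -26*(-1/34)*(-17) = (13/17)*(-17) = -13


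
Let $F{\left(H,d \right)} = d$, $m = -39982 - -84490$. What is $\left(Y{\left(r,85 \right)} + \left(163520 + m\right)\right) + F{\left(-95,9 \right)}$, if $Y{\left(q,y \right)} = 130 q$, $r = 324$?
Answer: $250157$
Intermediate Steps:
$m = 44508$ ($m = -39982 + 84490 = 44508$)
$\left(Y{\left(r,85 \right)} + \left(163520 + m\right)\right) + F{\left(-95,9 \right)} = \left(130 \cdot 324 + \left(163520 + 44508\right)\right) + 9 = \left(42120 + 208028\right) + 9 = 250148 + 9 = 250157$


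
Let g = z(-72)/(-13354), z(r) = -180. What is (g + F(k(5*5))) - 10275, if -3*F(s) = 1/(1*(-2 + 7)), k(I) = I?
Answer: -1029097952/100155 ≈ -10275.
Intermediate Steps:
F(s) = -1/15 (F(s) = -1/(3*(-2 + 7)) = -1/(3*(1*5)) = -1/3/5 = -1/3*1/5 = -1/15)
g = 90/6677 (g = -180/(-13354) = -180*(-1/13354) = 90/6677 ≈ 0.013479)
(g + F(k(5*5))) - 10275 = (90/6677 - 1/15) - 10275 = -5327/100155 - 10275 = -1029097952/100155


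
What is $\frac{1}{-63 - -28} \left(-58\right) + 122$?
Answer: $\frac{4328}{35} \approx 123.66$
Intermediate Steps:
$\frac{1}{-63 - -28} \left(-58\right) + 122 = \frac{1}{-63 + 28} \left(-58\right) + 122 = \frac{1}{-35} \left(-58\right) + 122 = \left(- \frac{1}{35}\right) \left(-58\right) + 122 = \frac{58}{35} + 122 = \frac{4328}{35}$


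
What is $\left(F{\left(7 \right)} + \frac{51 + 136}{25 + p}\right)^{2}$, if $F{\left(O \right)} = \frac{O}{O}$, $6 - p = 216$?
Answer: $\frac{4}{34225} \approx 0.00011687$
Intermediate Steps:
$p = -210$ ($p = 6 - 216 = -210$)
$F{\left(O \right)} = 1$
$\left(F{\left(7 \right)} + \frac{51 + 136}{25 + p}\right)^{2} = \left(1 + \frac{51 + 136}{25 - 210}\right)^{2} = \left(1 + \frac{187}{-185}\right)^{2} = \left(1 + 187 \left(- \frac{1}{185}\right)\right)^{2} = \left(1 - \frac{187}{185}\right)^{2} = \left(- \frac{2}{185}\right)^{2} = \frac{4}{34225}$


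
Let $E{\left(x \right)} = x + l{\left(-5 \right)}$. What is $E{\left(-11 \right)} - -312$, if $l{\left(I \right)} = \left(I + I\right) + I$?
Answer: $286$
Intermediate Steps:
$l{\left(I \right)} = 3 I$ ($l{\left(I \right)} = 2 I + I = 3 I$)
$E{\left(x \right)} = -15 + x$ ($E{\left(x \right)} = x + 3 \left(-5\right) = x - 15 = -15 + x$)
$E{\left(-11 \right)} - -312 = \left(-15 - 11\right) - -312 = -26 + 312 = 286$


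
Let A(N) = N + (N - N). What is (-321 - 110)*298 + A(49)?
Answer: -128389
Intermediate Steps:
A(N) = N (A(N) = N + 0 = N)
(-321 - 110)*298 + A(49) = (-321 - 110)*298 + 49 = -431*298 + 49 = -128438 + 49 = -128389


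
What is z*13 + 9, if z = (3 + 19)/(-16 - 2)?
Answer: -62/9 ≈ -6.8889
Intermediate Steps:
z = -11/9 (z = 22/(-18) = 22*(-1/18) = -11/9 ≈ -1.2222)
z*13 + 9 = -11/9*13 + 9 = -143/9 + 9 = -62/9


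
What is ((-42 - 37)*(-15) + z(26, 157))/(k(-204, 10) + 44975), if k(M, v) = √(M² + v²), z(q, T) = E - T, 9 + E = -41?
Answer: 14661850/674236303 - 652*√10429/674236303 ≈ 0.021647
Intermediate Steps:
E = -50 (E = -9 - 41 = -50)
z(q, T) = -50 - T
((-42 - 37)*(-15) + z(26, 157))/(k(-204, 10) + 44975) = ((-42 - 37)*(-15) + (-50 - 1*157))/(√((-204)² + 10²) + 44975) = (-79*(-15) + (-50 - 157))/(√(41616 + 100) + 44975) = (1185 - 207)/(√41716 + 44975) = 978/(2*√10429 + 44975) = 978/(44975 + 2*√10429)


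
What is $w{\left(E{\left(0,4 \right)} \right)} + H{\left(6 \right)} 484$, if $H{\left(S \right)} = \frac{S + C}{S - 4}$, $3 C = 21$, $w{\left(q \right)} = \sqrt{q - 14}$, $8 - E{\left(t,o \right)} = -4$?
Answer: $3146 + i \sqrt{2} \approx 3146.0 + 1.4142 i$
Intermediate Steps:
$E{\left(t,o \right)} = 12$ ($E{\left(t,o \right)} = 8 - -4 = 8 + 4 = 12$)
$w{\left(q \right)} = \sqrt{-14 + q}$
$C = 7$ ($C = \frac{1}{3} \cdot 21 = 7$)
$H{\left(S \right)} = \frac{7 + S}{-4 + S}$ ($H{\left(S \right)} = \frac{S + 7}{S - 4} = \frac{7 + S}{-4 + S}$)
$w{\left(E{\left(0,4 \right)} \right)} + H{\left(6 \right)} 484 = \sqrt{-14 + 12} + \frac{7 + 6}{-4 + 6} \cdot 484 = \sqrt{-2} + \frac{1}{2} \cdot 13 \cdot 484 = i \sqrt{2} + \frac{1}{2} \cdot 13 \cdot 484 = i \sqrt{2} + \frac{13}{2} \cdot 484 = i \sqrt{2} + 3146 = 3146 + i \sqrt{2}$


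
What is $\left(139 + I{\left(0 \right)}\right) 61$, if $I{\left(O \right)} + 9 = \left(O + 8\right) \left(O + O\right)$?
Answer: $7930$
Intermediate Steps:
$I{\left(O \right)} = -9 + 2 O \left(8 + O\right)$ ($I{\left(O \right)} = -9 + \left(O + 8\right) \left(O + O\right) = -9 + \left(8 + O\right) 2 O = -9 + 2 O \left(8 + O\right)$)
$\left(139 + I{\left(0 \right)}\right) 61 = \left(139 + \left(-9 + 2 \cdot 0^{2} + 16 \cdot 0\right)\right) 61 = \left(139 + \left(-9 + 2 \cdot 0 + 0\right)\right) 61 = \left(139 + \left(-9 + 0 + 0\right)\right) 61 = \left(139 - 9\right) 61 = 130 \cdot 61 = 7930$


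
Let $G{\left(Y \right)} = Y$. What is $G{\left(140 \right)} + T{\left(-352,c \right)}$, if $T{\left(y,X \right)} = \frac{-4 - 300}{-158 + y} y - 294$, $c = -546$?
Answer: $- \frac{92774}{255} \approx -363.82$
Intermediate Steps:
$T{\left(y,X \right)} = -294 - \frac{304 y}{-158 + y}$ ($T{\left(y,X \right)} = - \frac{304}{-158 + y} y - 294 = - \frac{304 y}{-158 + y} - 294 = -294 - \frac{304 y}{-158 + y}$)
$G{\left(140 \right)} + T{\left(-352,c \right)} = 140 + \frac{2 \left(23226 - -105248\right)}{-158 - 352} = 140 + \frac{2 \left(23226 + 105248\right)}{-510} = 140 + 2 \left(- \frac{1}{510}\right) 128474 = 140 - \frac{128474}{255} = - \frac{92774}{255}$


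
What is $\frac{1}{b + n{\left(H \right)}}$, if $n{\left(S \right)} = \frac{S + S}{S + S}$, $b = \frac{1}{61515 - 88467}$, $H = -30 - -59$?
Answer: $\frac{26952}{26951} \approx 1.0$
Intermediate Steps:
$H = 29$ ($H = -30 + 59 = 29$)
$b = - \frac{1}{26952}$ ($b = \frac{1}{-26952} = - \frac{1}{26952} \approx -3.7103 \cdot 10^{-5}$)
$n{\left(S \right)} = 1$ ($n{\left(S \right)} = \frac{2 S}{2 S} = 2 S \frac{1}{2 S} = 1$)
$\frac{1}{b + n{\left(H \right)}} = \frac{1}{- \frac{1}{26952} + 1} = \frac{1}{\frac{26951}{26952}} = \frac{26952}{26951}$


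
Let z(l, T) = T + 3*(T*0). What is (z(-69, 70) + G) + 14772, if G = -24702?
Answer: -9860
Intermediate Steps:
z(l, T) = T (z(l, T) = T + 3*0 = T + 0 = T)
(z(-69, 70) + G) + 14772 = (70 - 24702) + 14772 = -24632 + 14772 = -9860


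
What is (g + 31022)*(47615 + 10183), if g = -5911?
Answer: 1451365578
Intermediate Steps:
(g + 31022)*(47615 + 10183) = (-5911 + 31022)*(47615 + 10183) = 25111*57798 = 1451365578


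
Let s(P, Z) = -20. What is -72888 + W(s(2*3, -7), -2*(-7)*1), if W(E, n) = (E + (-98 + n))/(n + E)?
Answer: -218612/3 ≈ -72871.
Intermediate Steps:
W(E, n) = (-98 + E + n)/(E + n)
-72888 + W(s(2*3, -7), -2*(-7)*1) = -72888 + (-98 - 20 - 2*(-7)*1)/(-20 - 2*(-7)*1) = -72888 + (-98 - 20 + 14*1)/(-20 + 14*1) = -72888 + (-98 - 20 + 14)/(-20 + 14) = -72888 - 104/(-6) = -72888 - 1/6*(-104) = -72888 + 52/3 = -218612/3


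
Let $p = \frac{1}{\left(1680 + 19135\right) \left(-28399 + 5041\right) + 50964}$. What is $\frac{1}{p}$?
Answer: $-486145806$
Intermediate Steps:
$p = - \frac{1}{486145806}$ ($p = \frac{1}{20815 \left(-23358\right) + 50964} = \frac{1}{-486196770 + 50964} = \frac{1}{-486145806} = - \frac{1}{486145806} \approx -2.057 \cdot 10^{-9}$)
$\frac{1}{p} = \frac{1}{- \frac{1}{486145806}} = -486145806$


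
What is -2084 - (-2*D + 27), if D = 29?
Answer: -2053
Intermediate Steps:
-2084 - (-2*D + 27) = -2084 - (-2*29 + 27) = -2084 - (-58 + 27) = -2084 - 1*(-31) = -2084 + 31 = -2053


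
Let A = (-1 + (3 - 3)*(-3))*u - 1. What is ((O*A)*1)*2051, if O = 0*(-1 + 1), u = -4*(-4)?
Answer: 0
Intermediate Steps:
u = 16
O = 0 (O = 0*0 = 0)
A = -17 (A = (-1 + (3 - 3)*(-3))*16 - 1 = (-1 + 0*(-3))*16 - 1 = (-1 + 0)*16 - 1 = -1*16 - 1 = -16 - 1 = -17)
((O*A)*1)*2051 = ((0*(-17))*1)*2051 = (0*1)*2051 = 0*2051 = 0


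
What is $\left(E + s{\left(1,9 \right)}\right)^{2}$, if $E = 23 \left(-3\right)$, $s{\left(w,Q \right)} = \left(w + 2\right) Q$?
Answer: $1764$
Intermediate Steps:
$s{\left(w,Q \right)} = Q \left(2 + w\right)$ ($s{\left(w,Q \right)} = \left(2 + w\right) Q = Q \left(2 + w\right)$)
$E = -69$
$\left(E + s{\left(1,9 \right)}\right)^{2} = \left(-69 + 9 \left(2 + 1\right)\right)^{2} = \left(-69 + 9 \cdot 3\right)^{2} = \left(-69 + 27\right)^{2} = \left(-42\right)^{2} = 1764$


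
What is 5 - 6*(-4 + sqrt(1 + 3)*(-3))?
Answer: 65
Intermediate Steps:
5 - 6*(-4 + sqrt(1 + 3)*(-3)) = 5 - 6*(-4 + sqrt(4)*(-3)) = 5 - 6*(-4 + 2*(-3)) = 5 - 6*(-4 - 6) = 5 - 6*(-10) = 5 + 60 = 65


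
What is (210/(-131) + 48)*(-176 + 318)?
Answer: 863076/131 ≈ 6588.4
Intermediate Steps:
(210/(-131) + 48)*(-176 + 318) = (210*(-1/131) + 48)*142 = (-210/131 + 48)*142 = (6078/131)*142 = 863076/131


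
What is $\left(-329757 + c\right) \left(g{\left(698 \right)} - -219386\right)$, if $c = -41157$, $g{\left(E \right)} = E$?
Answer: $-81632236776$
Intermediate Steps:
$\left(-329757 + c\right) \left(g{\left(698 \right)} - -219386\right) = \left(-329757 - 41157\right) \left(698 - -219386\right) = - 370914 \left(698 + \left(-27909 + 247295\right)\right) = - 370914 \left(698 + 219386\right) = \left(-370914\right) 220084 = -81632236776$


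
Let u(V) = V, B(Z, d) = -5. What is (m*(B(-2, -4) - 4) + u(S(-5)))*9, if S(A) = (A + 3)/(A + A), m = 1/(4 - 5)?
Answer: 414/5 ≈ 82.800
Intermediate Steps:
m = -1 (m = 1/(-1) = -1)
S(A) = (3 + A)/(2*A) (S(A) = (3 + A)/((2*A)) = (3 + A)*(1/(2*A)) = (3 + A)/(2*A))
(m*(B(-2, -4) - 4) + u(S(-5)))*9 = (-(-5 - 4) + (½)*(3 - 5)/(-5))*9 = (-1*(-9) + (½)*(-⅕)*(-2))*9 = (9 + ⅕)*9 = (46/5)*9 = 414/5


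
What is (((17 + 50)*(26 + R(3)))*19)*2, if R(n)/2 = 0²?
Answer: 66196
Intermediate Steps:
R(n) = 0 (R(n) = 2*0² = 2*0 = 0)
(((17 + 50)*(26 + R(3)))*19)*2 = (((17 + 50)*(26 + 0))*19)*2 = ((67*26)*19)*2 = (1742*19)*2 = 33098*2 = 66196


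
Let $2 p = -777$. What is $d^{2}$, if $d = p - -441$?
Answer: $\frac{11025}{4} \approx 2756.3$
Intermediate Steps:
$p = - \frac{777}{2}$ ($p = \frac{1}{2} \left(-777\right) = - \frac{777}{2} \approx -388.5$)
$d = \frac{105}{2}$ ($d = - \frac{777}{2} - -441 = - \frac{777}{2} + 441 = \frac{105}{2} \approx 52.5$)
$d^{2} = \left(\frac{105}{2}\right)^{2} = \frac{11025}{4}$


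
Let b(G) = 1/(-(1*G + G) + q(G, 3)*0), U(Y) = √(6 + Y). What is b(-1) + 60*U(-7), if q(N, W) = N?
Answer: ½ + 60*I ≈ 0.5 + 60.0*I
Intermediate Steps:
b(G) = -1/(2*G) (b(G) = 1/(-(1*G + G) + G*0) = 1/(-(G + G) + 0) = 1/(-2*G + 0) = 1/(-2*G) = -1/(2*G))
b(-1) + 60*U(-7) = -½/(-1) + 60*√(6 - 7) = -½*(-1) + 60*√(-1) = ½ + 60*I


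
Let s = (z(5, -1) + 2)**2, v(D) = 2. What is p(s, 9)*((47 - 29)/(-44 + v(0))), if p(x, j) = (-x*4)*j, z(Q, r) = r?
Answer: 108/7 ≈ 15.429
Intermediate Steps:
s = 1 (s = (-1 + 2)**2 = 1**2 = 1)
p(x, j) = -4*j*x (p(x, j) = (-4*x)*j = -4*j*x)
p(s, 9)*((47 - 29)/(-44 + v(0))) = (-4*9*1)*((47 - 29)/(-44 + 2)) = -648/(-42) = -648*(-1)/42 = -36*(-3/7) = 108/7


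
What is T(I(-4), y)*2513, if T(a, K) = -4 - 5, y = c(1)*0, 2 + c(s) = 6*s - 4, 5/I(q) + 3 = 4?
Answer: -22617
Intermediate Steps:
I(q) = 5 (I(q) = 5/(-3 + 4) = 5/1 = 5*1 = 5)
c(s) = -6 + 6*s (c(s) = -2 + (6*s - 4) = -2 + (-4 + 6*s) = -6 + 6*s)
y = 0 (y = (-6 + 6*1)*0 = (-6 + 6)*0 = 0*0 = 0)
T(a, K) = -9
T(I(-4), y)*2513 = -9*2513 = -22617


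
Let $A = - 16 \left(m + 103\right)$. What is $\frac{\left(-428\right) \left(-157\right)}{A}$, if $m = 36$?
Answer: $- \frac{16799}{556} \approx -30.214$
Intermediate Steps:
$A = -2224$ ($A = - 16 \left(36 + 103\right) = \left(-16\right) 139 = -2224$)
$\frac{\left(-428\right) \left(-157\right)}{A} = \frac{\left(-428\right) \left(-157\right)}{-2224} = 67196 \left(- \frac{1}{2224}\right) = - \frac{16799}{556}$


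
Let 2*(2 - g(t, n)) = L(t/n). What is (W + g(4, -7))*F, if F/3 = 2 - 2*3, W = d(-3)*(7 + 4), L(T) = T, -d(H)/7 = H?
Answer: -19596/7 ≈ -2799.4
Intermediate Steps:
d(H) = -7*H
g(t, n) = 2 - t/(2*n)
W = 231 (W = (-7*(-3))*(7 + 4) = 21*11 = 231)
F = -12 (F = 3*(2 - 2*3) = 3*(2 - 6) = 3*(-4) = -12)
(W + g(4, -7))*F = (231 + (2 - 1/2*4/(-7)))*(-12) = (231 + (2 - 1/2*4*(-1/7)))*(-12) = (231 + (2 + 2/7))*(-12) = (231 + 16/7)*(-12) = (1633/7)*(-12) = -19596/7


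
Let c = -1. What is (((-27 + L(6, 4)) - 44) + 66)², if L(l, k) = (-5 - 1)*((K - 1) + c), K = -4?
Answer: 961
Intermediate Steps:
L(l, k) = 36 (L(l, k) = (-5 - 1)*((-4 - 1) - 1) = -6*(-5 - 1) = -6*(-6) = 36)
(((-27 + L(6, 4)) - 44) + 66)² = (((-27 + 36) - 44) + 66)² = ((9 - 44) + 66)² = (-35 + 66)² = 31² = 961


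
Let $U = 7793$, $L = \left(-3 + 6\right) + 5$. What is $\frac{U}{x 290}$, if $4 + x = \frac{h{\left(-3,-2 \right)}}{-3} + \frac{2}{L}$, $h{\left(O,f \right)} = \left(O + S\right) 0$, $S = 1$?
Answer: $- \frac{15586}{2175} \approx -7.166$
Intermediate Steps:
$L = 8$ ($L = 3 + 5 = 8$)
$h{\left(O,f \right)} = 0$ ($h{\left(O,f \right)} = \left(O + 1\right) 0 = \left(1 + O\right) 0 = 0$)
$x = - \frac{15}{4}$ ($x = -4 + \left(\frac{0}{-3} + \frac{2}{8}\right) = -4 + \left(0 \left(- \frac{1}{3}\right) + 2 \cdot \frac{1}{8}\right) = -4 + \left(0 + \frac{1}{4}\right) = -4 + \frac{1}{4} = - \frac{15}{4} \approx -3.75$)
$\frac{U}{x 290} = \frac{7793}{\left(- \frac{15}{4}\right) 290} = \frac{7793}{- \frac{2175}{2}} = 7793 \left(- \frac{2}{2175}\right) = - \frac{15586}{2175}$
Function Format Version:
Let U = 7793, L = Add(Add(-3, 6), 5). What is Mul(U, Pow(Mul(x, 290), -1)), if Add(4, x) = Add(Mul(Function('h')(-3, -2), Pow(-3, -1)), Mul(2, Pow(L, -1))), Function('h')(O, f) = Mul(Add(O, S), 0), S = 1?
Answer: Rational(-15586, 2175) ≈ -7.1660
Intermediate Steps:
L = 8 (L = Add(3, 5) = 8)
Function('h')(O, f) = 0 (Function('h')(O, f) = Mul(Add(O, 1), 0) = Mul(Add(1, O), 0) = 0)
x = Rational(-15, 4) (x = Add(-4, Add(Mul(0, Pow(-3, -1)), Mul(2, Pow(8, -1)))) = Add(-4, Add(Mul(0, Rational(-1, 3)), Mul(2, Rational(1, 8)))) = Add(-4, Add(0, Rational(1, 4))) = Add(-4, Rational(1, 4)) = Rational(-15, 4) ≈ -3.7500)
Mul(U, Pow(Mul(x, 290), -1)) = Mul(7793, Pow(Mul(Rational(-15, 4), 290), -1)) = Mul(7793, Pow(Rational(-2175, 2), -1)) = Mul(7793, Rational(-2, 2175)) = Rational(-15586, 2175)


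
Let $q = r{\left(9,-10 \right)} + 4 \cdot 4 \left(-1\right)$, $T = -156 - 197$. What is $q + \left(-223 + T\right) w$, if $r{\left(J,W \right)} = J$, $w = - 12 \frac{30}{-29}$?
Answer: $- \frac{207563}{29} \approx -7157.3$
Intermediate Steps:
$w = \frac{360}{29}$ ($w = - 12 \cdot 30 \left(- \frac{1}{29}\right) = \left(-12\right) \left(- \frac{30}{29}\right) = \frac{360}{29} \approx 12.414$)
$T = -353$ ($T = -156 - 197 = -353$)
$q = -7$ ($q = 9 + 4 \cdot 4 \left(-1\right) = 9 + 16 \left(-1\right) = 9 - 16 = -7$)
$q + \left(-223 + T\right) w = -7 + \left(-223 - 353\right) \frac{360}{29} = -7 - \frac{207360}{29} = - \frac{207563}{29}$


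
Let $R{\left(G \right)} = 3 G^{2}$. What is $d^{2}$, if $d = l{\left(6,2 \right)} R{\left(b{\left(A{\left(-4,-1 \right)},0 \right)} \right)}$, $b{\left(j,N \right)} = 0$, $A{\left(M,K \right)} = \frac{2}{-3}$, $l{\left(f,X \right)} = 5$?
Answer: $0$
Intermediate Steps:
$A{\left(M,K \right)} = - \frac{2}{3}$ ($A{\left(M,K \right)} = 2 \left(- \frac{1}{3}\right) = - \frac{2}{3}$)
$d = 0$ ($d = 5 \cdot 3 \cdot 0^{2} = 5 \cdot 3 \cdot 0 = 5 \cdot 0 = 0$)
$d^{2} = 0^{2} = 0$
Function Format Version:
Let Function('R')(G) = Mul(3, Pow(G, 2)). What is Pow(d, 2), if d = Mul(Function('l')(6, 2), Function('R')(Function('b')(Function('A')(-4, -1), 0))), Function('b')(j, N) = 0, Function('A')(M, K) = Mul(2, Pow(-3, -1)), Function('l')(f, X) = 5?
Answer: 0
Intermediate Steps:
Function('A')(M, K) = Rational(-2, 3) (Function('A')(M, K) = Mul(2, Rational(-1, 3)) = Rational(-2, 3))
d = 0 (d = Mul(5, Mul(3, Pow(0, 2))) = Mul(5, Mul(3, 0)) = Mul(5, 0) = 0)
Pow(d, 2) = Pow(0, 2) = 0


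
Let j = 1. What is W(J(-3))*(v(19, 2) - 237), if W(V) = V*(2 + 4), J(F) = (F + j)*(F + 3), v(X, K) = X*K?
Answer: 0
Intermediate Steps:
v(X, K) = K*X
J(F) = (1 + F)*(3 + F) (J(F) = (F + 1)*(F + 3) = (1 + F)*(3 + F))
W(V) = 6*V (W(V) = V*6 = 6*V)
W(J(-3))*(v(19, 2) - 237) = (6*(3 + (-3)**2 + 4*(-3)))*(2*19 - 237) = (6*(3 + 9 - 12))*(38 - 237) = (6*0)*(-199) = 0*(-199) = 0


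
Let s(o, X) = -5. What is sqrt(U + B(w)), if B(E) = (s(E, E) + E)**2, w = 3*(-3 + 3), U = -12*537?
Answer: 7*I*sqrt(131) ≈ 80.119*I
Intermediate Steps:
U = -6444
w = 0 (w = 3*0 = 0)
B(E) = (-5 + E)**2
sqrt(U + B(w)) = sqrt(-6444 + (-5 + 0)**2) = sqrt(-6444 + (-5)**2) = sqrt(-6444 + 25) = sqrt(-6419) = 7*I*sqrt(131)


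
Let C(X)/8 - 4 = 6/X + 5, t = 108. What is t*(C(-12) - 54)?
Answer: 1512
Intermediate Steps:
C(X) = 72 + 48/X (C(X) = 32 + 8*(6/X + 5) = 32 + 8*(5 + 6/X) = 32 + (40 + 48/X) = 72 + 48/X)
t*(C(-12) - 54) = 108*((72 + 48/(-12)) - 54) = 108*((72 + 48*(-1/12)) - 54) = 108*((72 - 4) - 54) = 108*(68 - 54) = 108*14 = 1512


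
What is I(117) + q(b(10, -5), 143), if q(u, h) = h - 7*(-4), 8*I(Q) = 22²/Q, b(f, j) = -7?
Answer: 40135/234 ≈ 171.52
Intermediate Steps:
I(Q) = 121/(2*Q) (I(Q) = (22²/Q)/8 = (484/Q)/8 = 121/(2*Q))
q(u, h) = 28 + h (q(u, h) = h + 28 = 28 + h)
I(117) + q(b(10, -5), 143) = (121/2)/117 + (28 + 143) = (121/2)*(1/117) + 171 = 121/234 + 171 = 40135/234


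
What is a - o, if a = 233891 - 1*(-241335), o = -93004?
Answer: 568230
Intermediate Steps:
a = 475226 (a = 233891 + 241335 = 475226)
a - o = 475226 - 1*(-93004) = 475226 + 93004 = 568230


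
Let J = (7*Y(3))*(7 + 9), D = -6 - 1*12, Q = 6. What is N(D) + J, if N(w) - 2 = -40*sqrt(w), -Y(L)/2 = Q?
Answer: -1342 - 120*I*sqrt(2) ≈ -1342.0 - 169.71*I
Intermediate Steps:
Y(L) = -12 (Y(L) = -2*6 = -12)
D = -18 (D = -6 - 12 = -18)
N(w) = 2 - 40*sqrt(w)
J = -1344 (J = (7*(-12))*(7 + 9) = -84*16 = -1344)
N(D) + J = (2 - 120*I*sqrt(2)) - 1344 = -1342 - 120*I*sqrt(2)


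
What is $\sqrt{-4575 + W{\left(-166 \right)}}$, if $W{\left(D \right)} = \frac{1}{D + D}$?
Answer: $\frac{i \sqrt{126068783}}{166} \approx 67.639 i$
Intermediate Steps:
$W{\left(D \right)} = \frac{1}{2 D}$
$\sqrt{-4575 + W{\left(-166 \right)}} = \sqrt{-4575 + \frac{1}{2 \left(-166\right)}} = \sqrt{-4575 + \frac{1}{2} \left(- \frac{1}{166}\right)} = \sqrt{-4575 - \frac{1}{332}} = \sqrt{- \frac{1518901}{332}} = \frac{i \sqrt{126068783}}{166}$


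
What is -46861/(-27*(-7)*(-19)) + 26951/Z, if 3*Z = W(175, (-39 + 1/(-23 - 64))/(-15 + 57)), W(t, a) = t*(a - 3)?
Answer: -67370348653/644404950 ≈ -104.55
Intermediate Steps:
W(t, a) = t*(-3 + a)
Z = -179450/783 (Z = (175*(-3 + (-39 + 1/(-23 - 64))/(-15 + 57)))/3 = (175*(-3 + (-39 + 1/(-87))/42))/3 = (175*(-3 + (-39 - 1/87)*(1/42)))/3 = (175*(-3 - 3394/87*1/42))/3 = (175*(-3 - 1697/1827))/3 = (175*(-7178/1827))/3 = (1/3)*(-179450/261) = -179450/783 ≈ -229.18)
-46861/(-27*(-7)*(-19)) + 26951/Z = -46861/(-27*(-7)*(-19)) + 26951/(-179450/783) = -46861/(189*(-19)) + 26951*(-783/179450) = -46861/(-3591) - 21102633/179450 = -46861*(-1/3591) - 21102633/179450 = 46861/3591 - 21102633/179450 = -67370348653/644404950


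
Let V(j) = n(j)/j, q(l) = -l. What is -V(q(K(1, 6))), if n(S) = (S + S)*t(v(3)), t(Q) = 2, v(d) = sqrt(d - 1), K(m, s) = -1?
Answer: -4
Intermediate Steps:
v(d) = sqrt(-1 + d)
n(S) = 4*S (n(S) = (S + S)*2 = (2*S)*2 = 4*S)
V(j) = 4 (V(j) = (4*j)/j = 4)
-V(q(K(1, 6))) = -1*4 = -4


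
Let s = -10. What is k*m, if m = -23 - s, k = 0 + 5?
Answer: -65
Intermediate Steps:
k = 5
m = -13 (m = -23 - 1*(-10) = -23 + 10 = -13)
k*m = 5*(-13) = -65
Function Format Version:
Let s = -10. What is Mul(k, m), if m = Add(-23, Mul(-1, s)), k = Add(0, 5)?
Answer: -65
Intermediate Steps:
k = 5
m = -13 (m = Add(-23, Mul(-1, -10)) = Add(-23, 10) = -13)
Mul(k, m) = Mul(5, -13) = -65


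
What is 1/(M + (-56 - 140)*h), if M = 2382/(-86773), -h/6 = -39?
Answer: -86773/3979759254 ≈ -2.1804e-5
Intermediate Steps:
h = 234 (h = -6*(-39) = 234)
M = -2382/86773 (M = 2382*(-1/86773) = -2382/86773 ≈ -0.027451)
1/(M + (-56 - 140)*h) = 1/(-2382/86773 + (-56 - 140)*234) = 1/(-2382/86773 - 196*234) = 1/(-2382/86773 - 45864) = 1/(-3979759254/86773) = -86773/3979759254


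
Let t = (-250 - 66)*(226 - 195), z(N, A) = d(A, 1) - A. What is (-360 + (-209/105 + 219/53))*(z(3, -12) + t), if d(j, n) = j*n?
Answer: 19508557672/5565 ≈ 3.5056e+6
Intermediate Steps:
z(N, A) = 0 (z(N, A) = A*1 - A = A - A = 0)
t = -9796 (t = -316*31 = -9796)
(-360 + (-209/105 + 219/53))*(z(3, -12) + t) = (-360 + (-209/105 + 219/53))*(0 - 9796) = (-360 + (-209*1/105 + 219*(1/53)))*(-9796) = (-360 + (-209/105 + 219/53))*(-9796) = (-360 + 11918/5565)*(-9796) = -1991482/5565*(-9796) = 19508557672/5565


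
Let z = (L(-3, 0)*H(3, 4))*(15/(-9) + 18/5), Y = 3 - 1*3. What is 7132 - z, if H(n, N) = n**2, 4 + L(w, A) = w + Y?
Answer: 36269/5 ≈ 7253.8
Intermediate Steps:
Y = 0 (Y = 3 - 3 = 0)
L(w, A) = -4 + w (L(w, A) = -4 + (w + 0) = -4 + w)
z = -609/5 (z = ((-4 - 3)*3**2)*(15/(-9) + 18/5) = (-7*9)*(15*(-1/9) + 18*(1/5)) = -63*(-5/3 + 18/5) = -63*29/15 = -609/5 ≈ -121.80)
7132 - z = 7132 - 1*(-609/5) = 7132 + 609/5 = 36269/5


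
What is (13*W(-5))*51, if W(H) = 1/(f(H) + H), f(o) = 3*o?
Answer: -663/20 ≈ -33.150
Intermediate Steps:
W(H) = 1/(4*H) (W(H) = 1/(3*H + H) = 1/(4*H))
(13*W(-5))*51 = (13*((¼)/(-5)))*51 = (13*((¼)*(-⅕)))*51 = (13*(-1/20))*51 = -13/20*51 = -663/20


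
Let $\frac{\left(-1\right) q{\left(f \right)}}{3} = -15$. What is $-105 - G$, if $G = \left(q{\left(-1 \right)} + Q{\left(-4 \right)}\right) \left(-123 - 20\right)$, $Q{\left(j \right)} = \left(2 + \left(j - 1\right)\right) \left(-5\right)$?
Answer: $8475$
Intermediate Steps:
$q{\left(f \right)} = 45$ ($q{\left(f \right)} = \left(-3\right) \left(-15\right) = 45$)
$Q{\left(j \right)} = -5 - 5 j$ ($Q{\left(j \right)} = \left(2 + \left(-1 + j\right)\right) \left(-5\right) = \left(1 + j\right) \left(-5\right) = -5 - 5 j$)
$G = -8580$ ($G = \left(45 - -15\right) \left(-123 - 20\right) = \left(45 + \left(-5 + 20\right)\right) \left(-143\right) = \left(45 + 15\right) \left(-143\right) = 60 \left(-143\right) = -8580$)
$-105 - G = -105 - -8580 = -105 + 8580 = 8475$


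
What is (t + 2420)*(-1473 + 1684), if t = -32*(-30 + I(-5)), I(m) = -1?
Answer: 719932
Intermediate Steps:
t = 992 (t = -32*(-30 - 1) = -32*(-31) = 992)
(t + 2420)*(-1473 + 1684) = (992 + 2420)*(-1473 + 1684) = 3412*211 = 719932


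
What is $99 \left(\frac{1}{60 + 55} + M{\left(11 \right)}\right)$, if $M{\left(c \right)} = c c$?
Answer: $\frac{1377684}{115} \approx 11980.0$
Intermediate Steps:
$M{\left(c \right)} = c^{2}$
$99 \left(\frac{1}{60 + 55} + M{\left(11 \right)}\right) = 99 \left(\frac{1}{60 + 55} + 11^{2}\right) = 99 \left(\frac{1}{115} + 121\right) = 99 \cdot \frac{13916}{115} = \frac{1377684}{115}$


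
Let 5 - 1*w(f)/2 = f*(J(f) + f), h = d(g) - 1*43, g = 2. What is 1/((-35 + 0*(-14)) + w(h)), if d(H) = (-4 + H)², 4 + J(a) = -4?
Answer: -1/3691 ≈ -0.00027093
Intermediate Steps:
J(a) = -8 (J(a) = -4 - 4 = -8)
h = -39 (h = (-4 + 2)² - 1*43 = (-2)² - 43 = 4 - 43 = -39)
w(f) = 10 - 2*f*(-8 + f)
1/((-35 + 0*(-14)) + w(h)) = 1/((-35 + 0*(-14)) + (10 - 2*(-39)² + 16*(-39))) = 1/((-35 + 0) + (10 - 2*1521 - 624)) = 1/(-35 + (10 - 3042 - 624)) = 1/(-35 - 3656) = 1/(-3691) = -1/3691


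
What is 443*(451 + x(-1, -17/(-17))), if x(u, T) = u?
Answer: 199350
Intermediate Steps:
443*(451 + x(-1, -17/(-17))) = 443*(451 - 1) = 443*450 = 199350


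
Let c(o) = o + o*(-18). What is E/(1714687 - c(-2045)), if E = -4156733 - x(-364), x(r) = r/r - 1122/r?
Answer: -84058461/33971756 ≈ -2.4744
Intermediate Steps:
c(o) = -17*o (c(o) = o - 18*o = -17*o)
x(r) = 1 - 1122/r
E = -756526149/182 (E = -4156733 - (-1122 - 364)/(-364) = -4156733 - (-1)*(-1486)/364 = -4156733 - 1*743/182 = -4156733 - 743/182 = -756526149/182 ≈ -4.1567e+6)
E/(1714687 - c(-2045)) = -756526149/(182*(1714687 - (-17)*(-2045))) = -756526149/(182*(1714687 - 1*34765)) = -756526149/(182*(1714687 - 34765)) = -756526149/182/1679922 = -756526149/182*1/1679922 = -84058461/33971756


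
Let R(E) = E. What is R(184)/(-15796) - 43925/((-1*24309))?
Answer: 172341611/95996241 ≈ 1.7953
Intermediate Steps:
R(184)/(-15796) - 43925/((-1*24309)) = 184/(-15796) - 43925/((-1*24309)) = 184*(-1/15796) - 43925/(-24309) = -46/3949 - 43925*(-1/24309) = -46/3949 + 43925/24309 = 172341611/95996241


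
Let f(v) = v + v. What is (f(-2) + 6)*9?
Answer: 18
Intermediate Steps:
f(v) = 2*v
(f(-2) + 6)*9 = (2*(-2) + 6)*9 = (-4 + 6)*9 = 2*9 = 18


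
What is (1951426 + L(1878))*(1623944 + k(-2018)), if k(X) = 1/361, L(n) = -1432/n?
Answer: 358075417136409310/112993 ≈ 3.1690e+12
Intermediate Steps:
k(X) = 1/361
(1951426 + L(1878))*(1623944 + k(-2018)) = (1951426 - 1432/1878)*(1623944 + 1/361) = (1951426 - 1432*1/1878)*(586243785/361) = (1951426 - 716/939)*(586243785/361) = (1832388298/939)*(586243785/361) = 358075417136409310/112993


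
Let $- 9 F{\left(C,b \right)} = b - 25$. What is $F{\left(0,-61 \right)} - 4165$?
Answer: $- \frac{37399}{9} \approx -4155.4$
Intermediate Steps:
$F{\left(C,b \right)} = \frac{25}{9} - \frac{b}{9}$ ($F{\left(C,b \right)} = - \frac{b - 25}{9} = - \frac{-25 + b}{9} = \frac{25}{9} - \frac{b}{9}$)
$F{\left(0,-61 \right)} - 4165 = \left(\frac{25}{9} - - \frac{61}{9}\right) - 4165 = \left(\frac{25}{9} + \frac{61}{9}\right) - 4165 = \frac{86}{9} - 4165 = - \frac{37399}{9}$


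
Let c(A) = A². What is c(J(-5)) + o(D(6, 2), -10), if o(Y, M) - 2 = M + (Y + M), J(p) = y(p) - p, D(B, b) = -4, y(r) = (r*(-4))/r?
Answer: -21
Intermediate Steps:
y(r) = -4 (y(r) = (-4*r)/r = -4)
J(p) = -4 - p
o(Y, M) = 2 + Y + 2*M (o(Y, M) = 2 + (M + (Y + M)) = 2 + (M + (M + Y)) = 2 + (Y + 2*M) = 2 + Y + 2*M)
c(J(-5)) + o(D(6, 2), -10) = (-4 - 1*(-5))² + (2 - 4 + 2*(-10)) = (-4 + 5)² + (2 - 4 - 20) = 1² - 22 = 1 - 22 = -21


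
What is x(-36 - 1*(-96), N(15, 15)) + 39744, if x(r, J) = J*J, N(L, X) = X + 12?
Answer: 40473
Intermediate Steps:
N(L, X) = 12 + X
x(r, J) = J²
x(-36 - 1*(-96), N(15, 15)) + 39744 = (12 + 15)² + 39744 = 27² + 39744 = 729 + 39744 = 40473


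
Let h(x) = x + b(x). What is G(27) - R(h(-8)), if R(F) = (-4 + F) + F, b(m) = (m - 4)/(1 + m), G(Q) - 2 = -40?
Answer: -150/7 ≈ -21.429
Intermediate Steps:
G(Q) = -38 (G(Q) = 2 - 40 = -38)
b(m) = (-4 + m)/(1 + m)
h(x) = x + (-4 + x)/(1 + x)
R(F) = -4 + 2*F
G(27) - R(h(-8)) = -38 - (-4 + 2*((-4 - 8 - 8*(1 - 8))/(1 - 8))) = -38 - (-4 + 2*((-4 - 8 - 8*(-7))/(-7))) = -38 - (-4 + 2*(-(-4 - 8 + 56)/7)) = -38 - (-4 + 2*(-⅐*44)) = -38 - (-4 + 2*(-44/7)) = -38 - (-4 - 88/7) = -38 - 1*(-116/7) = -38 + 116/7 = -150/7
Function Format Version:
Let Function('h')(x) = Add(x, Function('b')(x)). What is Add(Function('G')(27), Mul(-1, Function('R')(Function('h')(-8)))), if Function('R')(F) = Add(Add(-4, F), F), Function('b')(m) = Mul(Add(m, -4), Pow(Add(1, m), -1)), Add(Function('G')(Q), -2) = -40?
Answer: Rational(-150, 7) ≈ -21.429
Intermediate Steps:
Function('G')(Q) = -38 (Function('G')(Q) = Add(2, -40) = -38)
Function('b')(m) = Mul(Pow(Add(1, m), -1), Add(-4, m)) (Function('b')(m) = Mul(Add(-4, m), Pow(Add(1, m), -1)) = Mul(Pow(Add(1, m), -1), Add(-4, m)))
Function('h')(x) = Add(x, Mul(Pow(Add(1, x), -1), Add(-4, x)))
Function('R')(F) = Add(-4, Mul(2, F))
Add(Function('G')(27), Mul(-1, Function('R')(Function('h')(-8)))) = Add(-38, Mul(-1, Add(-4, Mul(2, Mul(Pow(Add(1, -8), -1), Add(-4, -8, Mul(-8, Add(1, -8)))))))) = Add(-38, Mul(-1, Add(-4, Mul(2, Mul(Pow(-7, -1), Add(-4, -8, Mul(-8, -7))))))) = Add(-38, Mul(-1, Add(-4, Mul(2, Mul(Rational(-1, 7), Add(-4, -8, 56)))))) = Add(-38, Mul(-1, Add(-4, Mul(2, Mul(Rational(-1, 7), 44))))) = Add(-38, Mul(-1, Add(-4, Mul(2, Rational(-44, 7))))) = Add(-38, Mul(-1, Add(-4, Rational(-88, 7)))) = Add(-38, Mul(-1, Rational(-116, 7))) = Add(-38, Rational(116, 7)) = Rational(-150, 7)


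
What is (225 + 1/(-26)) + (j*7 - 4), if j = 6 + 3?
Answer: 7383/26 ≈ 283.96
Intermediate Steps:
j = 9
(225 + 1/(-26)) + (j*7 - 4) = (225 + 1/(-26)) + (9*7 - 4) = (225 - 1/26) + (63 - 4) = 5849/26 + 59 = 7383/26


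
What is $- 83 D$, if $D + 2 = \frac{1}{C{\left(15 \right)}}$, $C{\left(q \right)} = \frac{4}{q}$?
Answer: $- \frac{581}{4} \approx -145.25$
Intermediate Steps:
$D = \frac{7}{4}$ ($D = -2 + \frac{1}{4 \cdot \frac{1}{15}} = -2 + \frac{1}{\frac{4}{15}} = -2 + \frac{15}{4} = \frac{7}{4} \approx 1.75$)
$- 83 D = \left(-83\right) \frac{7}{4} = - \frac{581}{4}$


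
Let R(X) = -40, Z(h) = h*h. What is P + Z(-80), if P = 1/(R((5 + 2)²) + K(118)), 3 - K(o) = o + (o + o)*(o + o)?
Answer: 357446399/55851 ≈ 6400.0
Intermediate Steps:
Z(h) = h²
K(o) = 3 - o - 4*o² (K(o) = 3 - (o + (o + o)*(o + o)) = 3 - (o + (2*o)*(2*o)) = 3 - (o + 4*o²) = 3 + (-o - 4*o²) = 3 - o - 4*o²)
P = -1/55851 (P = 1/(-40 + (3 - 1*118 - 4*118²)) = 1/(-40 + (3 - 118 - 4*13924)) = 1/(-40 + (3 - 118 - 55696)) = 1/(-40 - 55811) = 1/(-55851) = -1/55851 ≈ -1.7905e-5)
P + Z(-80) = -1/55851 + (-80)² = -1/55851 + 6400 = 357446399/55851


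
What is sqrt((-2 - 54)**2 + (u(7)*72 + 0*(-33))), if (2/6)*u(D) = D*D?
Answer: 14*sqrt(70) ≈ 117.13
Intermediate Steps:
u(D) = 3*D**2 (u(D) = 3*(D*D) = 3*D**2)
sqrt((-2 - 54)**2 + (u(7)*72 + 0*(-33))) = sqrt((-2 - 54)**2 + ((3*7**2)*72 + 0*(-33))) = sqrt((-56)**2 + ((3*49)*72 + 0)) = sqrt(3136 + (147*72 + 0)) = sqrt(3136 + (10584 + 0)) = sqrt(3136 + 10584) = sqrt(13720) = 14*sqrt(70)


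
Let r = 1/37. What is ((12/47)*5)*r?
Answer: 60/1739 ≈ 0.034503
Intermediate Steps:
r = 1/37 ≈ 0.027027
((12/47)*5)*r = ((12/47)*5)*(1/37) = (60/47)*(1/37) = 60/1739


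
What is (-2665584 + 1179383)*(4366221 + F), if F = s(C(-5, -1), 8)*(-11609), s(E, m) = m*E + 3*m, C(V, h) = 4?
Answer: -5522896801517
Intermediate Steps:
s(E, m) = 3*m + E*m (s(E, m) = E*m + 3*m = 3*m + E*m)
F = -650104 (F = (8*(3 + 4))*(-11609) = (8*7)*(-11609) = 56*(-11609) = -650104)
(-2665584 + 1179383)*(4366221 + F) = (-2665584 + 1179383)*(4366221 - 650104) = -1486201*3716117 = -5522896801517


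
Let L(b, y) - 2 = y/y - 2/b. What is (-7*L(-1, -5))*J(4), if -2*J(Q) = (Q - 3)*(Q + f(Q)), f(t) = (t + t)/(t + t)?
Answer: 175/2 ≈ 87.500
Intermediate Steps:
L(b, y) = 3 - 2/b (L(b, y) = 2 + (y/y - 2/b) = 2 + (1 - 2/b) = 3 - 2/b)
f(t) = 1 (f(t) = (2*t)/((2*t)) = (2*t)*(1/(2*t)) = 1)
J(Q) = -(1 + Q)*(-3 + Q)/2 (J(Q) = -(Q - 3)*(Q + 1)/2 = -(-3 + Q)*(1 + Q)/2 = -(1 + Q)*(-3 + Q)/2)
(-7*L(-1, -5))*J(4) = (-7*(3 - 2/(-1)))*(3/2 + 4 - ½*4²) = (-7*(3 - 2*(-1)))*(3/2 + 4 - ½*16) = (-7*(3 + 2))*(3/2 + 4 - 8) = -7*5*(-5/2) = -35*(-5/2) = 175/2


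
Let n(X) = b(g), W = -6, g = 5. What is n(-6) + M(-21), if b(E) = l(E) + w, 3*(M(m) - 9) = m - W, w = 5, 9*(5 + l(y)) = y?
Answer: 41/9 ≈ 4.5556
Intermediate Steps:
l(y) = -5 + y/9
M(m) = 11 + m/3 (M(m) = 9 + (m - 1*(-6))/3 = 9 + (m + 6)/3 = 9 + (6 + m)/3 = 9 + (2 + m/3) = 11 + m/3)
b(E) = E/9 (b(E) = (-5 + E/9) + 5 = E/9)
n(X) = 5/9 (n(X) = (1/9)*5 = 5/9)
n(-6) + M(-21) = 5/9 + (11 + (1/3)*(-21)) = 5/9 + (11 - 7) = 5/9 + 4 = 41/9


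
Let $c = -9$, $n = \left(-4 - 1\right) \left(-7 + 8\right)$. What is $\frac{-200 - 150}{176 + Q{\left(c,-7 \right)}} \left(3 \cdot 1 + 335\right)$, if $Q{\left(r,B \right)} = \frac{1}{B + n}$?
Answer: $- \frac{1419600}{2111} \approx -672.48$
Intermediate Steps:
$n = -5$ ($n = \left(-5\right) 1 = -5$)
$Q{\left(r,B \right)} = \frac{1}{-5 + B}$ ($Q{\left(r,B \right)} = \frac{1}{B - 5} = \frac{1}{-5 + B}$)
$\frac{-200 - 150}{176 + Q{\left(c,-7 \right)}} \left(3 \cdot 1 + 335\right) = \frac{-200 - 150}{176 + \frac{1}{-5 - 7}} \left(3 \cdot 1 + 335\right) = - \frac{350}{176 + \frac{1}{-12}} \left(3 + 335\right) = - \frac{350}{176 - \frac{1}{12}} \cdot 338 = - \frac{350}{\frac{2111}{12}} \cdot 338 = \left(-350\right) \frac{12}{2111} \cdot 338 = \left(- \frac{4200}{2111}\right) 338 = - \frac{1419600}{2111}$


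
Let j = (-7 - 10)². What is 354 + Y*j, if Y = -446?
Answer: -128540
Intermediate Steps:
j = 289 (j = (-17)² = 289)
354 + Y*j = 354 - 446*289 = 354 - 128894 = -128540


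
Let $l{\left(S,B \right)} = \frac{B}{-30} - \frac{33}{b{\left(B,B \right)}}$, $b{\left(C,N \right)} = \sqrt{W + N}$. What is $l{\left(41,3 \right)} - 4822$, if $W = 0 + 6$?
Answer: $- \frac{48331}{10} \approx -4833.1$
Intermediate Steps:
$W = 6$
$b{\left(C,N \right)} = \sqrt{6 + N}$
$l{\left(S,B \right)} = - \frac{33}{\sqrt{6 + B}} - \frac{B}{30}$ ($l{\left(S,B \right)} = \frac{B}{-30} - \frac{33}{\sqrt{6 + B}} = B \left(- \frac{1}{30}\right) - \frac{33}{\sqrt{6 + B}} = - \frac{B}{30} - \frac{33}{\sqrt{6 + B}} = - \frac{33}{\sqrt{6 + B}} - \frac{B}{30}$)
$l{\left(41,3 \right)} - 4822 = \left(- \frac{33}{\sqrt{6 + 3}} - \frac{1}{10}\right) - 4822 = \left(- \frac{33}{3} - \frac{1}{10}\right) - 4822 = \left(\left(-33\right) \frac{1}{3} - \frac{1}{10}\right) - 4822 = \left(-11 - \frac{1}{10}\right) - 4822 = - \frac{111}{10} - 4822 = - \frac{48331}{10}$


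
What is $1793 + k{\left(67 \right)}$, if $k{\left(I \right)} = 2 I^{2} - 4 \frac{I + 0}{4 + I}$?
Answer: $\frac{764473}{71} \approx 10767.0$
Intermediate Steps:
$k{\left(I \right)} = 2 I^{2} - \frac{4 I}{4 + I}$ ($k{\left(I \right)} = 2 I^{2} - 4 \frac{I}{4 + I} = 2 I^{2} - \frac{4 I}{4 + I}$)
$1793 + k{\left(67 \right)} = 1793 + 2 \cdot 67 \frac{1}{4 + 67} \left(-2 + 67^{2} + 4 \cdot 67\right) = 1793 + 2 \cdot 67 \cdot \frac{1}{71} \left(-2 + 4489 + 268\right) = 1793 + 2 \cdot 67 \cdot \frac{1}{71} \cdot 4755 = 1793 + \frac{637170}{71} = \frac{764473}{71}$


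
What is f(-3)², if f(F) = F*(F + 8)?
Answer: 225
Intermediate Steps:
f(F) = F*(8 + F)
f(-3)² = (-3*(8 - 3))² = (-3*5)² = (-15)² = 225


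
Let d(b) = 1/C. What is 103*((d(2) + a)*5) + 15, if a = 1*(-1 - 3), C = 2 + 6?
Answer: -15845/8 ≈ -1980.6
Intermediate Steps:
C = 8
d(b) = 1/8
a = -4 (a = 1*(-4) = -4)
103*((d(2) + a)*5) + 15 = 103*((1/8 - 4)*5) + 15 = 103*(-31/8*5) + 15 = 103*(-155/8) + 15 = -15965/8 + 15 = -15845/8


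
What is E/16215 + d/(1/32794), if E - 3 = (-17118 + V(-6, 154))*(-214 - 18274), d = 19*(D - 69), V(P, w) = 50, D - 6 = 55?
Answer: -80511162733/16215 ≈ -4.9652e+6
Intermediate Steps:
D = 61 (D = 6 + 55 = 61)
d = -152 (d = 19*(61 - 69) = 19*(-8) = -152)
E = 315553187 (E = 3 + (-17118 + 50)*(-214 - 18274) = 3 - 17068*(-18488) = 3 + 315553184 = 315553187)
E/16215 + d/(1/32794) = 315553187/16215 - 152/(1/32794) = 315553187*(1/16215) - 152/1/32794 = 315553187/16215 - 152*32794 = 315553187/16215 - 4984688 = -80511162733/16215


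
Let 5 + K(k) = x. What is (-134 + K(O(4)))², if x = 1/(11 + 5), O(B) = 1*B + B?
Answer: 4941729/256 ≈ 19304.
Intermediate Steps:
O(B) = 2*B (O(B) = B + B = 2*B)
x = 1/16 ≈ 0.062500
K(k) = -79/16 (K(k) = -5 + 1/16 = -79/16)
(-134 + K(O(4)))² = (-134 - 79/16)² = (-2223/16)² = 4941729/256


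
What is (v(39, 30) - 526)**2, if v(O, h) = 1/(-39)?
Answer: 420865225/1521 ≈ 2.7670e+5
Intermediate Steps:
v(O, h) = -1/39
(v(39, 30) - 526)**2 = (-1/39 - 526)**2 = (-20515/39)**2 = 420865225/1521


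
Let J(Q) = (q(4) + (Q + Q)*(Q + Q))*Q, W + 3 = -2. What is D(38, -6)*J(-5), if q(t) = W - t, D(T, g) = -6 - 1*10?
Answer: 7280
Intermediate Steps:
D(T, g) = -16 (D(T, g) = -6 - 10 = -16)
W = -5 (W = -3 - 2 = -5)
q(t) = -5 - t
J(Q) = Q*(-9 + 4*Q²) (J(Q) = ((-5 - 1*4) + (Q + Q)*(Q + Q))*Q = ((-5 - 4) + (2*Q)*(2*Q))*Q = (-9 + 4*Q²)*Q = Q*(-9 + 4*Q²))
D(38, -6)*J(-5) = -(-80)*(-9 + 4*(-5)²) = -(-80)*(-9 + 4*25) = -(-80)*(-9 + 100) = -(-80)*91 = -16*(-455) = 7280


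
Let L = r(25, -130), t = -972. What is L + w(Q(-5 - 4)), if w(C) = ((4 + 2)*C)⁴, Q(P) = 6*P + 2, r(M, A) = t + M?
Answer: 9475853389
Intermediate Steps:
r(M, A) = -972 + M
Q(P) = 2 + 6*P
L = -947 (L = -972 + 25 = -947)
w(C) = 1296*C⁴ (w(C) = (6*C)⁴ = 1296*C⁴)
L + w(Q(-5 - 4)) = -947 + 1296*(2 + 6*(-5 - 4))⁴ = -947 + 1296*(2 + 6*(-9))⁴ = -947 + 1296*(2 - 54)⁴ = -947 + 1296*(-52)⁴ = -947 + 1296*7311616 = -947 + 9475854336 = 9475853389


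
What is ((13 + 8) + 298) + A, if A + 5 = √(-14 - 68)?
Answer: 314 + I*√82 ≈ 314.0 + 9.0554*I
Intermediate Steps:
A = -5 + I*√82 (A = -5 + √(-14 - 68) = -5 + √(-82) = -5 + I*√82 ≈ -5.0 + 9.0554*I)
((13 + 8) + 298) + A = ((13 + 8) + 298) + (-5 + I*√82) = (21 + 298) + (-5 + I*√82) = 319 + (-5 + I*√82) = 314 + I*√82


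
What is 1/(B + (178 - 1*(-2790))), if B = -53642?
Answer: -1/50674 ≈ -1.9734e-5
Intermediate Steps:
1/(B + (178 - 1*(-2790))) = 1/(-53642 + (178 - 1*(-2790))) = 1/(-53642 + (178 + 2790)) = 1/(-53642 + 2968) = 1/(-50674) = -1/50674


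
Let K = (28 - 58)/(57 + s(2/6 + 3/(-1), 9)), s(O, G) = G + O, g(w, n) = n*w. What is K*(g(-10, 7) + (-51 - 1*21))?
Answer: 1278/19 ≈ 67.263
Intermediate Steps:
K = -9/19 (K = (28 - 58)/(57 + (9 + (2/6 + 3/(-1)))) = -30/(57 + (9 + (2*(1/6) + 3*(-1)))) = -30/(57 + (9 + (1/3 - 3))) = -30/(57 + (9 - 8/3)) = -30/(57 + 19/3) = -30/190/3 = -30*3/190 = -9/19 ≈ -0.47368)
K*(g(-10, 7) + (-51 - 1*21)) = -9*(7*(-10) + (-51 - 1*21))/19 = -9*(-70 + (-51 - 21))/19 = -9*(-70 - 72)/19 = -9/19*(-142) = 1278/19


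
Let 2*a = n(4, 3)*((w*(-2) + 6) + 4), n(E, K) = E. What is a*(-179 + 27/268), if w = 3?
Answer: -95890/67 ≈ -1431.2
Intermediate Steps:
a = 8 (a = (4*((3*(-2) + 6) + 4))/2 = (4*((-6 + 6) + 4))/2 = (4*(0 + 4))/2 = (4*4)/2 = (1/2)*16 = 8)
a*(-179 + 27/268) = 8*(-179 + 27/268) = 8*(-47945/268) = -95890/67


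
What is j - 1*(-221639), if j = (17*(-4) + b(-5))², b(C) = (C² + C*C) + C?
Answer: 222168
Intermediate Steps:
b(C) = C + 2*C² (b(C) = (C² + C²) + C = 2*C² + C = C + 2*C²)
j = 529 (j = (17*(-4) - 5*(1 + 2*(-5)))² = (-68 - 5*(1 - 10))² = (-68 - 5*(-9))² = (-68 + 45)² = (-23)² = 529)
j - 1*(-221639) = 529 - 1*(-221639) = 529 + 221639 = 222168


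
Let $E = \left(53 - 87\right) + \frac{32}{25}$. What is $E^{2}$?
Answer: $\frac{669124}{625} \approx 1070.6$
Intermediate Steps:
$E = - \frac{818}{25}$ ($E = -34 + 32 \cdot \frac{1}{25} = -34 + \frac{32}{25} = - \frac{818}{25} \approx -32.72$)
$E^{2} = \left(- \frac{818}{25}\right)^{2} = \frac{669124}{625}$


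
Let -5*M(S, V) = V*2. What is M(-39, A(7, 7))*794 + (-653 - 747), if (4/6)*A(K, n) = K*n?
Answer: -123718/5 ≈ -24744.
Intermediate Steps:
A(K, n) = 3*K*n/2 (A(K, n) = 3*(K*n)/2 = 3*K*n/2)
M(S, V) = -2*V/5 (M(S, V) = -V*2/5 = -2*V/5)
M(-39, A(7, 7))*794 + (-653 - 747) = -3*7*7/5*794 + (-653 - 747) = -⅖*147/2*794 - 1400 = -147/5*794 - 1400 = -116718/5 - 1400 = -123718/5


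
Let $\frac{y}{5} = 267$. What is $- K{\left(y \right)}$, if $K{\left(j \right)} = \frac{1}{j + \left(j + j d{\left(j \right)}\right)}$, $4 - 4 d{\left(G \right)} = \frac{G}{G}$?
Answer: $- \frac{4}{14685} \approx -0.00027239$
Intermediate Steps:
$d{\left(G \right)} = \frac{3}{4}$ ($d{\left(G \right)} = 1 - \frac{G \frac{1}{G}}{4} = 1 - \frac{1}{4} = \frac{3}{4}$)
$y = 1335$ ($y = 5 \cdot 267 = 1335$)
$K{\left(j \right)} = \frac{4}{11 j}$ ($K{\left(j \right)} = \frac{1}{j + \left(j + j \frac{3}{4}\right)} = \frac{1}{j + \left(j + \frac{3 j}{4}\right)} = \frac{1}{j + \frac{7 j}{4}} = \frac{1}{\frac{11}{4} j} = \frac{4}{11 j}$)
$- K{\left(y \right)} = - \frac{4}{11 \cdot 1335} = \left(-1\right) \frac{4}{14685} = - \frac{4}{14685}$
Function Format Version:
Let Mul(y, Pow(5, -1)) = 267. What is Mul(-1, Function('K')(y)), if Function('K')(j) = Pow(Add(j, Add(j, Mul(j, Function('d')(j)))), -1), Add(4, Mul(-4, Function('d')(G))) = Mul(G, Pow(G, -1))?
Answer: Rational(-4, 14685) ≈ -0.00027239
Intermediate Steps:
Function('d')(G) = Rational(3, 4) (Function('d')(G) = Add(1, Mul(Rational(-1, 4), Mul(G, Pow(G, -1)))) = Add(1, Mul(Rational(-1, 4), 1)) = Add(1, Rational(-1, 4)) = Rational(3, 4))
y = 1335 (y = Mul(5, 267) = 1335)
Function('K')(j) = Mul(Rational(4, 11), Pow(j, -1)) (Function('K')(j) = Pow(Add(j, Add(j, Mul(j, Rational(3, 4)))), -1) = Pow(Add(j, Add(j, Mul(Rational(3, 4), j))), -1) = Pow(Add(j, Mul(Rational(7, 4), j)), -1) = Pow(Mul(Rational(11, 4), j), -1) = Mul(Rational(4, 11), Pow(j, -1)))
Mul(-1, Function('K')(y)) = Mul(-1, Mul(Rational(4, 11), Pow(1335, -1))) = Mul(-1, Mul(Rational(4, 11), Rational(1, 1335))) = Mul(-1, Rational(4, 14685)) = Rational(-4, 14685)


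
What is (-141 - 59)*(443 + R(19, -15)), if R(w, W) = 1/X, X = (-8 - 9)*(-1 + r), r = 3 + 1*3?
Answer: -1506160/17 ≈ -88598.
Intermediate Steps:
r = 6 (r = 3 + 3 = 6)
X = -85 (X = (-8 - 9)*(-1 + 6) = -17*5 = -85)
R(w, W) = -1/85 (R(w, W) = 1/(-85) = -1/85)
(-141 - 59)*(443 + R(19, -15)) = (-141 - 59)*(443 - 1/85) = -200*37654/85 = -1506160/17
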